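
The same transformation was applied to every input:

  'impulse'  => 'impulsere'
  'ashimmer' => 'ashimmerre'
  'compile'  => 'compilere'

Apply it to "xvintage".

Each output is the input with this applied: append "re".
For "xvintage" the result is "xvintagere".

xvintagere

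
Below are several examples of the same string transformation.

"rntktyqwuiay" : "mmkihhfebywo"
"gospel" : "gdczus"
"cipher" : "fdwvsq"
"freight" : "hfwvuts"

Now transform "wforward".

kkffctro

In each case the input is transformed by: sort the characters into reverse alphabetical order, then shift every letter 12 places backward in the alphabet (wrapping around).
Starting from "wforward": after the first operation, "wwrrofda"; after the second, "kkffctro".
(Check on "gospel": → "spolge" → "gdczus" ✓)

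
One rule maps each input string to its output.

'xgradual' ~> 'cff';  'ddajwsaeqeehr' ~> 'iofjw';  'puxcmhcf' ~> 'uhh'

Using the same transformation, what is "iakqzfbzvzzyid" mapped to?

nvgen

The pattern: keep one character in every 3, starting at position 1 (positions 1st, 4th, 7th, ...), then shift every letter 5 places forward in the alphabet (wrapping around).
Starting from "iakqzfbzvzzyid": after the first operation, "iqbzi"; after the second, "nvgen".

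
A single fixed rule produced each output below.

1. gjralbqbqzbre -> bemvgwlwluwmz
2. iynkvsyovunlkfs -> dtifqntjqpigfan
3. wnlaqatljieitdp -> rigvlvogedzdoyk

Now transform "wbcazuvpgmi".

What's happening: shift every letter 5 places backward in the alphabet (wrapping around).
For "wbcazuvpgmi" the result is "rwxvupqkbhd".

rwxvupqkbhd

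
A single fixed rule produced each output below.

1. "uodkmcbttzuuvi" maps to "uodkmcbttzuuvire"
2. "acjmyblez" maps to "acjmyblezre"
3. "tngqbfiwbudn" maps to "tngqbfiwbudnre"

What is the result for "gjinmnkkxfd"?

gjinmnkkxfdre

What's happening: append "re".
Applying that to "gjinmnkkxfd" gives "gjinmnkkxfdre".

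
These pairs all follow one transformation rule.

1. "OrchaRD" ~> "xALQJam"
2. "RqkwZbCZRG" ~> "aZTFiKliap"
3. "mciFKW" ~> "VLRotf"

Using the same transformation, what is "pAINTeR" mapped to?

YjrwcNa

In each case the input is transformed by: shift every letter 9 places forward in the alphabet (wrapping around), then flip the case of every letter.
On "pAINTeR": the first step gives "yJRWCnA", and the second then gives "YjrwcNa".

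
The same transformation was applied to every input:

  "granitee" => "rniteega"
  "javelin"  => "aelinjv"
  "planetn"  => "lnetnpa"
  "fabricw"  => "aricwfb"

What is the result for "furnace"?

unacefr

Rule — move the first 2 characters to the end (rotate left by 2), then swap the first and last characters.
Working it through for "furnace": intermediate "rnacefu", final "unacefr".
(Check on "granitee": → "aniteegr" → "rniteega" ✓)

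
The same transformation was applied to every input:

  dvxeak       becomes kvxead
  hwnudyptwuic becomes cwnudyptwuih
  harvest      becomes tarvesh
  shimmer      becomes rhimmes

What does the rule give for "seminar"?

reminas

Rule — swap the first and last characters.
For "seminar" the result is "reminas".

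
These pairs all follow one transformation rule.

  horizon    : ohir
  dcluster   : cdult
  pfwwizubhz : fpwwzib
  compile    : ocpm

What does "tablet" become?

Rule — swap each adjacent pair of characters (1↔2, 3↔4, ...), then delete the last 3 characters.
On "tablet" that produces "atl".

atl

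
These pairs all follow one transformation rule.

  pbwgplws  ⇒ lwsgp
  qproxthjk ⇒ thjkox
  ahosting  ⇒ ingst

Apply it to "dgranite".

itean

Rule — delete the first 3 characters, then move the first 2 characters to the end (rotate left by 2).
For "dgranite", step one produces "anite"; step two turns that into "itean".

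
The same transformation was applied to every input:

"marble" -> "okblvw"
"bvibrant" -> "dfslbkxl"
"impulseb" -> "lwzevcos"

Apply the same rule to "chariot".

drkbsym

The transformation: swap the first and last characters, then shift every letter 10 places forward in the alphabet (wrapping around).
For "chariot", step one produces "tharioc"; step two turns that into "drkbsym".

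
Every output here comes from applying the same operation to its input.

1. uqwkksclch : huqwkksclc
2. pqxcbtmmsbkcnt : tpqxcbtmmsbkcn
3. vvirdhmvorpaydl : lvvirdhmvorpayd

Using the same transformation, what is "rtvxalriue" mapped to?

ertvxalriu

What's happening: move the last character to the front.
For "rtvxalriue" the result is "ertvxalriu".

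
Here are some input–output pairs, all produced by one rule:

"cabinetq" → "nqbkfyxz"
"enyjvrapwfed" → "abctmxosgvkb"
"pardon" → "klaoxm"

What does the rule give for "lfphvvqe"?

Each output is the input with this applied: shift every letter 3 places backward in the alphabet (wrapping around), then reverse the string.
Working it through for "lfphvvqe": intermediate "icmessnb", final "bnssemci".

bnssemci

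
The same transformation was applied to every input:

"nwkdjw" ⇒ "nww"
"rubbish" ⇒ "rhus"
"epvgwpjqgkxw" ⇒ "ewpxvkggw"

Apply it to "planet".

The pattern: take characters alternately from the front and the back (1st, last, 2nd, 2nd-last, ...), then delete the last 3 characters.
On "planet" that produces "ptl".

ptl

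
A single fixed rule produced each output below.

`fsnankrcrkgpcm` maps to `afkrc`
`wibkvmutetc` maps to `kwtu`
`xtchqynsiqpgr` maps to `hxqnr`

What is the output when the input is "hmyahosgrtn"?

Looking at the pairs, the operation is to keep one character in every 3, starting at position 1 (positions 1st, 4th, 7th, ...), then swap each adjacent pair of characters (1↔2, 3↔4, ...).
Working it through for "hmyahosgrtn": intermediate "hast", final "ahts".

ahts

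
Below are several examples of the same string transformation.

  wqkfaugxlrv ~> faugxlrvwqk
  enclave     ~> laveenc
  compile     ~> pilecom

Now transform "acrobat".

obatacr

The transformation: move the first 3 characters to the end (rotate left by 3).
So "acrobat" becomes "obatacr".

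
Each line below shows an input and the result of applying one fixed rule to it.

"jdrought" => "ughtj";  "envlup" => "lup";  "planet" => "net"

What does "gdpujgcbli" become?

Each output is the input with this applied: swap the front and back halves of the string, then delete the last 3 characters.
"gdpujgcbli" → "gcbligd".

gcbligd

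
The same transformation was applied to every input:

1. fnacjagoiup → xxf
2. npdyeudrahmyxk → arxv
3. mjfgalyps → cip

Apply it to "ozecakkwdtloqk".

bhal

Rule — shift every letter 3 places backward in the alphabet (wrapping around), then keep one character in every 3, starting at position 3 (positions 3rd, 6th, 9th, ...).
Working it through for "ozecakkwdtloqk": intermediate "lwbzxhhtaqilnh", final "bhal".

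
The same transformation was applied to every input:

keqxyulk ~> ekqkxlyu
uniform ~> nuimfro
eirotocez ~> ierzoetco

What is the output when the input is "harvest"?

In each case the input is transformed by: move the first character to the end, then take characters alternately from the front and the back (1st, last, 2nd, 2nd-last, ...).
Applying both steps to "harvest": "arvesth", then "ahrtvse".

ahrtvse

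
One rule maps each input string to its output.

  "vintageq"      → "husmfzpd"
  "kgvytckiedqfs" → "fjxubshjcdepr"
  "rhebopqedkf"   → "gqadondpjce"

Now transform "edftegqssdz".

The rule is to swap each adjacent pair of characters (1↔2, 3↔4, ...), then shift every letter 1 place backward in the alphabet (wrapping around).
Starting from "edftegqssdz": after the first operation, "detfgesqdsz"; after the second, "cdsefdrpcry".
(Check on "rhebopqedkf": → "hrbepoeqkdf" → "gqadondpjce" ✓)

cdsefdrpcry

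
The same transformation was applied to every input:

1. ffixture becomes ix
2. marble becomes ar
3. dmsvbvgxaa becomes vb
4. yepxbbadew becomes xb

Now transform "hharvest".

In each case the input is transformed by: swap the front and back halves of the string, then keep only the last 2 characters.
So "hharvest" becomes "ar".

ar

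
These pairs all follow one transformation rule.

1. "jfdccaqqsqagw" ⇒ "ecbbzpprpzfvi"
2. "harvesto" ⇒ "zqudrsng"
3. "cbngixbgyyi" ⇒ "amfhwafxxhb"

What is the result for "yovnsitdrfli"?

numrhscqekhx

What's happening: shift every letter 1 place backward in the alphabet (wrapping around), then move the first character to the end.
Working it through for "yovnsitdrfli": intermediate "xnumrhscqekh", final "numrhscqekhx".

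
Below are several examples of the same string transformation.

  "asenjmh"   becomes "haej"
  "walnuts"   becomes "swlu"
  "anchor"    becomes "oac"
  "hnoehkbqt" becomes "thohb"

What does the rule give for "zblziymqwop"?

Looking at the pairs, the operation is to keep every other character starting from the first (positions 1st, 3rd, 5th, ...), then move the last character to the front.
For "zblziymqwop", step one produces "zlimwp"; step two turns that into "pzlimw".

pzlimw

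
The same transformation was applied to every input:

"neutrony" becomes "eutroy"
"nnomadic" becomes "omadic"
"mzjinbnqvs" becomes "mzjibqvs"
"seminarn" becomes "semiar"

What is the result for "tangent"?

The transformation: remove every "n".
Doing the same to "tangent": "taget".

taget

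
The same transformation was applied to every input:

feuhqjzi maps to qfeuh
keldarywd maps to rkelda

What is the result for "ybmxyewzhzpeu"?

Looking at the pairs, the operation is to delete the last 3 characters, then move the last character to the front.
On "ybmxyewzhzpeu" that produces "zybmxyewzh".
(Check on "feuhqjzi": → "feuhq" → "qfeuh" ✓)

zybmxyewzh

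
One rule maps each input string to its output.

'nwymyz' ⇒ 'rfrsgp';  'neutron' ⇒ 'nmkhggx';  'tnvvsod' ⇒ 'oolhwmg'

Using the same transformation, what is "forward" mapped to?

The pattern: move the first 2 characters to the end (rotate left by 2), then shift every letter 7 places backward in the alphabet (wrapping around).
Applying both steps to "forward": "rwardfo", then "kptkwyh".

kptkwyh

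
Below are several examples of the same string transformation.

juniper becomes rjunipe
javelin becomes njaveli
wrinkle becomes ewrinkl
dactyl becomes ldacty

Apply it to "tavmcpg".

gtavmcp

Rule — move the last character to the front.
Applying that to "tavmcpg" gives "gtavmcp".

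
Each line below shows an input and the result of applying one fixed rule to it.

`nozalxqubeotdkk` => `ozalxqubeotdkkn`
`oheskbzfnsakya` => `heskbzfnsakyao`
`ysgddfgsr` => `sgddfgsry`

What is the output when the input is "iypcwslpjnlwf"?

ypcwslpjnlwfi

Looking at the pairs, the operation is to move the first character to the end.
For "iypcwslpjnlwf" the result is "ypcwslpjnlwfi".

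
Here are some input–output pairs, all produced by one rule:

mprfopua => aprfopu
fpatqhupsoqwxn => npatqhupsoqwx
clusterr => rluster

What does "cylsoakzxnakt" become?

The transformation: delete the first character, then move the last character to the front.
Applying both steps to "cylsoakzxnakt": "ylsoakzxnakt", then "tylsoakzxnak".

tylsoakzxnak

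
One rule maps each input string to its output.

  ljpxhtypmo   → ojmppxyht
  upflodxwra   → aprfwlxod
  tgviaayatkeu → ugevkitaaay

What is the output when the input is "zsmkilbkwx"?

xswmkkbil

The transformation: take characters alternately from the front and the back (1st, last, 2nd, 2nd-last, ...), then delete the first character.
Working it through for "zsmkilbkwx": intermediate "zxswmkkbil", final "xswmkkbil".
(Check on "upflodxwra": → "uaprfwlxod" → "aprfwlxod" ✓)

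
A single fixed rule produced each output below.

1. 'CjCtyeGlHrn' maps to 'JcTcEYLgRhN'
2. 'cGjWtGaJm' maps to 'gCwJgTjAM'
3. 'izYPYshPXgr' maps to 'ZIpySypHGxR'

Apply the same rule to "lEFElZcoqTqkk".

eLefzLOCtQKQK

Each output is the input with this applied: flip the case of every letter, then swap each adjacent pair of characters (1↔2, 3↔4, ...).
So "lEFElZcoqTqkk" becomes "eLefzLOCtQKQK".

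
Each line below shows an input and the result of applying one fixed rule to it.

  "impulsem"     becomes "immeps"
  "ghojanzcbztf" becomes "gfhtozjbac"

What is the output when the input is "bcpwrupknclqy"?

bycqplwcrnu

Each output is the input with this applied: take characters alternately from the front and the back (1st, last, 2nd, 2nd-last, ...), then delete the last 2 characters.
Applying both steps to "bcpwrupknclqy": "bycqplwcrnukp", then "bycqplwcrnu".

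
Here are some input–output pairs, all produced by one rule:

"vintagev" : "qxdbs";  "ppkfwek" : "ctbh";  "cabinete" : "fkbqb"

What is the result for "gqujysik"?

gvpfh

The pattern: shift every letter 3 places backward in the alphabet (wrapping around), then delete the first 3 characters.
Applying both steps to "gqujysik": "dnrgvpfh", then "gvpfh".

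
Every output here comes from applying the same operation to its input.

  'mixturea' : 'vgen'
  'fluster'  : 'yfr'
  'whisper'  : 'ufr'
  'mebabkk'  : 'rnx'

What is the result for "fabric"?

nep

The rule is to shift every letter 13 places forward in the alphabet (wrapping around) — i.e. ROT13, then keep every other character starting from the second (positions 2nd, 4th, 6th, ...).
Starting from "fabric": after the first operation, "snoevp"; after the second, "nep".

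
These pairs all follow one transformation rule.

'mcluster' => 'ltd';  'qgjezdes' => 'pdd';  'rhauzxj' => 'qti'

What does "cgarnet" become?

Rule — keep one character in every 3, starting at position 1 (positions 1st, 4th, 7th, ...), then shift every letter 1 place backward in the alphabet (wrapping around).
Applying both steps to "cgarnet": "crt", then "bqs".

bqs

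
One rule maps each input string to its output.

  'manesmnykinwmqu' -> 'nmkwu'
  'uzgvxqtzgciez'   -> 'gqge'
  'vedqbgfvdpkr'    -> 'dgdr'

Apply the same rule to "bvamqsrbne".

In each case the input is transformed by: keep one character in every 3, starting at position 3 (positions 3rd, 6th, 9th, ...).
Doing the same to "bvamqsrbne": "asn".

asn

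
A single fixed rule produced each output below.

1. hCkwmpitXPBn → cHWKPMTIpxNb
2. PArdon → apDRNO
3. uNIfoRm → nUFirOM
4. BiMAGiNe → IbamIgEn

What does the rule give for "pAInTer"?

What's happening: flip the case of every letter, then swap each adjacent pair of characters (1↔2, 3↔4, ...).
Applying both steps to "pAInTer": "PaiNtER", then "aPNiEtR".
(Check on "BiMAGiNe": → "bImagInE" → "IbamIgEn" ✓)

aPNiEtR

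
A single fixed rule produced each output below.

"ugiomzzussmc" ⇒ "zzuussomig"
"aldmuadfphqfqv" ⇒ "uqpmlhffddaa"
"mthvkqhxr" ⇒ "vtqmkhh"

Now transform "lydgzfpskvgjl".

zyvsplkggfd

The rule is to delete the last 2 characters, then sort the characters into reverse alphabetical order.
On "lydgzfpskvgjl": the first step gives "lydgzfpskvg", and the second then gives "zyvsplkggfd".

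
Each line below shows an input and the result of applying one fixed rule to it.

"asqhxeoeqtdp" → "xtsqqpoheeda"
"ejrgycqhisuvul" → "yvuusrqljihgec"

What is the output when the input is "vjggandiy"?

What's happening: sort the characters into reverse alphabetical order.
On "vjggandiy" that produces "yvnjiggda".

yvnjiggda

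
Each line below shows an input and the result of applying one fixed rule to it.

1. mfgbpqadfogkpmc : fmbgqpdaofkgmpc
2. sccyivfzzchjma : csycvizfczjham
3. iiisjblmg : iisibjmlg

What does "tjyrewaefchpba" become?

The rule is to swap each adjacent pair of characters (1↔2, 3↔4, ...).
Applying that to "tjyrewaefchpba" gives "jtryweeacfphab".

jtryweeacfphab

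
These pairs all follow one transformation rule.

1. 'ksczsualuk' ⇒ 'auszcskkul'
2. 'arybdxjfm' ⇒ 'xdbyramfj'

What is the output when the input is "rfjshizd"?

The pattern: move the last 3 characters to the front (rotate right by 3), then reverse the string.
For "rfjshizd", step one produces "izdrfjsh"; step two turns that into "hsjfrdzi".

hsjfrdzi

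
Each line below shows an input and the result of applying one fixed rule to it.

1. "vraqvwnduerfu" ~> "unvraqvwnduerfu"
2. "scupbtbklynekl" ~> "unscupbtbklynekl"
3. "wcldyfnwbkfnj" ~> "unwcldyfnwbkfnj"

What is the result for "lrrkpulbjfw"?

unlrrkpulbjfw

In each case the input is transformed by: prepend "un".
"lrrkpulbjfw" → "unlrrkpulbjfw".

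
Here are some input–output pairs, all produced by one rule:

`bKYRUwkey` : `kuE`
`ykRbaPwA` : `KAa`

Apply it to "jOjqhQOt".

oHT

Looking at the pairs, the operation is to keep one character in every 3, starting at position 2 (positions 2nd, 5th, 8th, ...), then flip the case of every letter.
Working it through for "jOjqhQOt": intermediate "Oht", final "oHT".
(Check on "bKYRUwkey": → "KUe" → "kuE" ✓)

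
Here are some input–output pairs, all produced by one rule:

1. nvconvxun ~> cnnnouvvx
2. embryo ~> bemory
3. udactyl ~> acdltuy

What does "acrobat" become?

The transformation: sort the characters into alphabetical order.
On "acrobat" that produces "aabcort".

aabcort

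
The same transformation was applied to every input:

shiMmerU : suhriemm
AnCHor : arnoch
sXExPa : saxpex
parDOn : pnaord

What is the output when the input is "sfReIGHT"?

What's happening: take characters alternately from the front and the back (1st, last, 2nd, 2nd-last, ...), then convert every letter to lowercase.
On "sfReIGHT": the first step gives "sTfHRGeI", and the second then gives "stfhrgei".

stfhrgei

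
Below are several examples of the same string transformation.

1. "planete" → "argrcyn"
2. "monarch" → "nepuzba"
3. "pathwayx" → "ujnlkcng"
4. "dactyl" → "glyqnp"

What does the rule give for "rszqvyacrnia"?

In each case the input is transformed by: shift every letter 13 places forward in the alphabet (wrapping around) — i.e. ROT13, then move the first 3 characters to the end (rotate left by 3).
Working it through for "rszqvyacrnia": intermediate "efmdilnpeavn", final "dilnpeavnefm".

dilnpeavnefm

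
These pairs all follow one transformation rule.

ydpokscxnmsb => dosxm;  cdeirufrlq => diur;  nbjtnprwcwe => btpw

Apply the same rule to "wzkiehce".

Looking at the pairs, the operation is to delete the last 2 characters, then keep every other character starting from the second (positions 2nd, 4th, 6th, ...).
Applying that to "wzkiehce" gives "zih".

zih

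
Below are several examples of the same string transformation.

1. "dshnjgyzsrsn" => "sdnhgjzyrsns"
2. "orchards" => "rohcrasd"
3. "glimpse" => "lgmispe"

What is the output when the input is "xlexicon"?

The rule is to swap each adjacent pair of characters (1↔2, 3↔4, ...).
Applying that to "xlexicon" gives "lxxecino".

lxxecino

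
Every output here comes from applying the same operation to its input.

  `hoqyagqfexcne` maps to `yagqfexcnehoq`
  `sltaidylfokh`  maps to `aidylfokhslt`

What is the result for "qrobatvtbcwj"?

batvtbcwjqro

The rule is to move the first 3 characters to the end (rotate left by 3).
"qrobatvtbcwj" → "batvtbcwjqro".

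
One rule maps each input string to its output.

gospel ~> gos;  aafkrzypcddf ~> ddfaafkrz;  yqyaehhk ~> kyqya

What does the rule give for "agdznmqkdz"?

dzagdzn

The rule is to swap the front and back halves of the string, then delete the first 3 characters.
Starting from "agdznmqkdz": after the first operation, "mqkdzagdzn"; after the second, "dzagdzn".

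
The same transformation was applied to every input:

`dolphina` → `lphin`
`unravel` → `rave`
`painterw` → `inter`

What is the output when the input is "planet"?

In each case the input is transformed by: move the last character to the front, then delete the first 3 characters.
Applying that to "planet" gives "ane".

ane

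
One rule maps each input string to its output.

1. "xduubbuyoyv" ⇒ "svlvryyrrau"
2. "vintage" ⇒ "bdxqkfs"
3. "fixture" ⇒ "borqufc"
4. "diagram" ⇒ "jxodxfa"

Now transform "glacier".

obfzxid

Each output is the input with this applied: shift every letter 3 places backward in the alphabet (wrapping around), then reverse the string.
Applying that to "glacier" gives "obfzxid".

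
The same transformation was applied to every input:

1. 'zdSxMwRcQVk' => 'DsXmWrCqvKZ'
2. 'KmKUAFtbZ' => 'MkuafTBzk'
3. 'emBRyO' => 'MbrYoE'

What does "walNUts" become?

The rule is to flip the case of every letter, then move the first character to the end.
Applying both steps to "walNUts": "WALnuTS", then "ALnuTSW".

ALnuTSW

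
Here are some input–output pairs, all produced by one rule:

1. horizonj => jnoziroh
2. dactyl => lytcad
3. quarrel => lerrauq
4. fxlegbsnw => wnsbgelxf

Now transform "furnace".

ecanruf

The pattern: reverse the string.
Doing the same to "furnace": "ecanruf".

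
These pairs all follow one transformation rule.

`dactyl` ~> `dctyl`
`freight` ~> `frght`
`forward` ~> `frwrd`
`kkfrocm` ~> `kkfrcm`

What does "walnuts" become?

wlnts

The rule is to remove every vowel.
Applying that to "walnuts" gives "wlnts".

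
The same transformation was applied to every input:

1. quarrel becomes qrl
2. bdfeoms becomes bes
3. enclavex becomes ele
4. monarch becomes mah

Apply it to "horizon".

hin

The pattern: keep one character in every 3, starting at position 1 (positions 1st, 4th, 7th, ...).
For "horizon" the result is "hin".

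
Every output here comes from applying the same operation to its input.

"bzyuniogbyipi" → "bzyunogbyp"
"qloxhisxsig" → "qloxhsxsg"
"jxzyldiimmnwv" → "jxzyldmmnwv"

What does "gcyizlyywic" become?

gcyzlyywc

The rule is to remove every "i".
"gcyizlyywic" → "gcyzlyywc".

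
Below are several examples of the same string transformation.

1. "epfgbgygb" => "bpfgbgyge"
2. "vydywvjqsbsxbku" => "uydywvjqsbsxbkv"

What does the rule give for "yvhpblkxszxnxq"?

qvhpblkxszxnxy

In each case the input is transformed by: swap the first and last characters.
Applying that to "yvhpblkxszxnxq" gives "qvhpblkxszxnxy".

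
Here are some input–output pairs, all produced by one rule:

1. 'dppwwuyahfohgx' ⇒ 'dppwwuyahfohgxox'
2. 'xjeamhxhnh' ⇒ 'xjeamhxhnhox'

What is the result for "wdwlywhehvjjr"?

wdwlywhehvjjrox

The rule is to append "ox".
For "wdwlywhehvjjr" the result is "wdwlywhehvjjrox".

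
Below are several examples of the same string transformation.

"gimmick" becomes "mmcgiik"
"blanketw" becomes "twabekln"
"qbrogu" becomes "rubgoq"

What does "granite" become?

The rule is to sort the characters into alphabetical order, then move the last 2 characters to the front (rotate right by 2).
"granite" → "aeginrt" → "rtaegin".

rtaegin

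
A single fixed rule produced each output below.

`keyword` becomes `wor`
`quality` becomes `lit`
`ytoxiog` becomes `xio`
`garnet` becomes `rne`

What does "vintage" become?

What's happening: move the last character to the front, then keep only the last 3 characters.
On "vintage": the first step gives "evintag", and the second then gives "tag".

tag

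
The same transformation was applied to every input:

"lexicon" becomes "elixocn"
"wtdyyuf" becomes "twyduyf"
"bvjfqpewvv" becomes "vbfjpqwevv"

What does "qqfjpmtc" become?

Each output is the input with this applied: swap each adjacent pair of characters (1↔2, 3↔4, ...).
On "qqfjpmtc" that produces "qqjfmpct".

qqjfmpct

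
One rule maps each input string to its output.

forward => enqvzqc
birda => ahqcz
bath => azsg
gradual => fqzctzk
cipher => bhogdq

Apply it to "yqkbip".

xpjaho

The pattern: shift every letter 1 place backward in the alphabet (wrapping around).
"yqkbip" → "xpjaho".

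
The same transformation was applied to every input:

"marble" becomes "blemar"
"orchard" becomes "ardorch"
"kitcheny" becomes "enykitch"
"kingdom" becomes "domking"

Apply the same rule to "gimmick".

Each output is the input with this applied: move the last 3 characters to the front (rotate right by 3).
So "gimmick" becomes "ickgimm".

ickgimm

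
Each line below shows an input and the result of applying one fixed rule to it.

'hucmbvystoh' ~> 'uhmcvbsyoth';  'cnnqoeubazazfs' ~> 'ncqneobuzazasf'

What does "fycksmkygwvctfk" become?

Looking at the pairs, the operation is to swap each adjacent pair of characters (1↔2, 3↔4, ...).
"fycksmkygwvctfk" → "yfkcmsykwgcvftk".

yfkcmsykwgcvftk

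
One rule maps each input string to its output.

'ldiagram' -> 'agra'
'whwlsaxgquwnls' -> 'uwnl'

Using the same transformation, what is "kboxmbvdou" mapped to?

bvdo

The pattern: move the last character to the front, then keep only the last 4 characters.
Doing the same to "kboxmbvdou": "bvdo".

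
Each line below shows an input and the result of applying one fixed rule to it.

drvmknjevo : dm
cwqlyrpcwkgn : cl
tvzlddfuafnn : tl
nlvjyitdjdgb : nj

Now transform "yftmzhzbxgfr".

What's happening: keep one character in every 3, starting at position 1 (positions 1st, 4th, 7th, ...), then delete the last 2 characters.
For "yftmzhzbxgfr", step one produces "ymzg"; step two turns that into "ym".

ym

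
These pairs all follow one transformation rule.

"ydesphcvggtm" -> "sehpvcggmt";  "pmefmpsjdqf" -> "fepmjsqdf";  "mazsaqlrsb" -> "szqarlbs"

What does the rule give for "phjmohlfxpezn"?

mjhoflpxzen

The transformation: delete the first 2 characters, then swap each adjacent pair of characters (1↔2, 3↔4, ...).
Working it through for "phjmohlfxpezn": intermediate "jmohlfxpezn", final "mjhoflpxzen".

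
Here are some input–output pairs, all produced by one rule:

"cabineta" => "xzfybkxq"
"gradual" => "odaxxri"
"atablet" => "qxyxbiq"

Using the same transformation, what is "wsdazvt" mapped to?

ptxaswq

Looking at the pairs, the operation is to swap each adjacent pair of characters (1↔2, 3↔4, ...), then shift every letter 3 places backward in the alphabet (wrapping around).
So "wsdazvt" becomes "ptxaswq".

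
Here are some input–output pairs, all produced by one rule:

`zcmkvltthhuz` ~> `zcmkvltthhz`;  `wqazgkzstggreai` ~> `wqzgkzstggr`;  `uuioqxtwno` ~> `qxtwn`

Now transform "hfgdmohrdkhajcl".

Rule — remove every vowel.
Applying that to "hfgdmohrdkhajcl" gives "hfgdmhrdkhjcl".

hfgdmhrdkhjcl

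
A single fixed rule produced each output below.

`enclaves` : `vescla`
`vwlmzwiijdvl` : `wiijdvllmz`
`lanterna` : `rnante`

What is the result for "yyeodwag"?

The transformation: delete the first 2 characters, then move the first 3 characters to the end (rotate left by 3).
On "yyeodwag": the first step gives "eodwag", and the second then gives "wageod".

wageod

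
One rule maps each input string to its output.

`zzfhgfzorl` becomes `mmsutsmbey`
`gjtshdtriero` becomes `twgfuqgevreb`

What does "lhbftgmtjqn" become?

yuosgtzgwda

Each output is the input with this applied: shift every letter 13 places forward in the alphabet (wrapping around) — i.e. ROT13.
So "lhbftgmtjqn" becomes "yuosgtzgwda".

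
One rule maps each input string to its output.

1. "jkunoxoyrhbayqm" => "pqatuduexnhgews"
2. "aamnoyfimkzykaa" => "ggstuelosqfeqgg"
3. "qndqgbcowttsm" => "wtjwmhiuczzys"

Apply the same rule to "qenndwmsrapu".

wkttjcsyxgva

The transformation: shift every letter 6 places forward in the alphabet (wrapping around).
On "qenndwmsrapu" that produces "wkttjcsyxgva".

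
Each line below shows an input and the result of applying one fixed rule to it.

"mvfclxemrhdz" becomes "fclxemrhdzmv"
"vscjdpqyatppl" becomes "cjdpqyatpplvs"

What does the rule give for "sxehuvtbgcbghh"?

ehuvtbgcbghhsx

The rule is to move the first 2 characters to the end (rotate left by 2).
For "sxehuvtbgcbghh" the result is "ehuvtbgcbghhsx".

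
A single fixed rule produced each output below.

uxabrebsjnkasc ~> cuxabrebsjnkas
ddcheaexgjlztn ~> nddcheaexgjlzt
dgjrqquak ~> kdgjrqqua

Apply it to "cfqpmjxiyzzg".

In each case the input is transformed by: move the last character to the front.
On "cfqpmjxiyzzg" that produces "gcfqpmjxiyzz".

gcfqpmjxiyzz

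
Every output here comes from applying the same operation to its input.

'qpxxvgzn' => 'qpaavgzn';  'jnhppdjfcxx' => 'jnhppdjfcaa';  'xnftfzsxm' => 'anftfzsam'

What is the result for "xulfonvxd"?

Each output is the input with this applied: replace every "x" with "a".
Applying that to "xulfonvxd" gives "aulfonvad".

aulfonvad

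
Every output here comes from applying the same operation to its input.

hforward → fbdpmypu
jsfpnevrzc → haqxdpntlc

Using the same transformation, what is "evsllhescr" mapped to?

cptaqqjcjf

The pattern: shift every letter 2 places backward in the alphabet (wrapping around), then take characters alternately from the front and the back (1st, last, 2nd, 2nd-last, ...).
Applying both steps to "evsllhescr": "ctqjjfcqap", then "cptaqqjcjf".
(Check on "hforward": → "fdmpuypb" → "fbdpmypu" ✓)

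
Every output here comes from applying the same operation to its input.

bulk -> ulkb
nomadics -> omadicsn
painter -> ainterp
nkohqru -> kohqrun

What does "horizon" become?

orizonh

The rule is to move the first character to the end.
"horizon" → "orizonh".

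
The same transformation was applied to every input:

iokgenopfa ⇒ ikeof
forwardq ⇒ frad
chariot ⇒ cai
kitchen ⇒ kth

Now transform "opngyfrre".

Looking at the pairs, the operation is to swap each adjacent pair of characters (1↔2, 3↔4, ...), then keep every other character starting from the second (positions 2nd, 4th, 6th, ...).
Working it through for "opngyfrre": intermediate "pognfyrre", final "onyr".
(Check on "forwardq": → "ofwrraqd" → "frad" ✓)

onyr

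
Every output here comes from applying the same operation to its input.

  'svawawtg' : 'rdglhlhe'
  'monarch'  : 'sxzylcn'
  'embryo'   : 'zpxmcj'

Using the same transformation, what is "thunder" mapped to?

Each output is the input with this applied: move the last character to the front, then shift every letter 11 places forward in the alphabet (wrapping around).
Applying both steps to "thunder": "rthunde", then "cesfyop".

cesfyop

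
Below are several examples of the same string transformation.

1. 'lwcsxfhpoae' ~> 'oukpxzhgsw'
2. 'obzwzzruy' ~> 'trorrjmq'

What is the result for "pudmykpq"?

Each output is the input with this applied: delete the first character, then shift every letter 8 places backward in the alphabet (wrapping around).
Starting from "pudmykpq": after the first operation, "udmykpq"; after the second, "mveqchi".

mveqchi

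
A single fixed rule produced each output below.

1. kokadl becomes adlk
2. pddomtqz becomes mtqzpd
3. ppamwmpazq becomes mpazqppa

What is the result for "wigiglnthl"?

lnthlwig

The rule is to swap the front and back halves of the string, then delete the last 2 characters.
Starting from "wigiglnthl": after the first operation, "lnthlwigig"; after the second, "lnthlwig".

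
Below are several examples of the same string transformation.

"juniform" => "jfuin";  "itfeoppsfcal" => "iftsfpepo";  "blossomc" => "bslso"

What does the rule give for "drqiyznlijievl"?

dirjqiilynz

Each output is the input with this applied: delete the last 3 characters, then take characters alternately from the front and the back (1st, last, 2nd, 2nd-last, ...).
Doing the same to "drqiyznlijievl": "dirjqiilynz".
(Check on "itfeoppsfcal": → "itfeoppsf" → "iftsfpepo" ✓)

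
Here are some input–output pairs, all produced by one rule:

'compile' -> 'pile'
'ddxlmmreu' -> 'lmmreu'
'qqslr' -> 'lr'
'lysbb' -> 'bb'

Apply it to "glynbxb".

nbxb

Rule — delete the first 3 characters.
Applying that to "glynbxb" gives "nbxb".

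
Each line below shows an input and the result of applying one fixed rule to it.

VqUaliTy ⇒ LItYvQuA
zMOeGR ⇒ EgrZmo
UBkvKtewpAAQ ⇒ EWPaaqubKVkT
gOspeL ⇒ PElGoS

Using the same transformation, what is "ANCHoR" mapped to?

In each case the input is transformed by: swap the front and back halves of the string, then flip the case of every letter.
Starting from "ANCHoR": after the first operation, "HoRANC"; after the second, "hOranc".

hOranc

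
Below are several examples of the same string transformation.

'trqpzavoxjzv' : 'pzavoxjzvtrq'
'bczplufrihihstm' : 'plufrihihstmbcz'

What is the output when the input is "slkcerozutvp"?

The rule is to move the first 3 characters to the end (rotate left by 3).
"slkcerozutvp" → "cerozutvpslk".

cerozutvpslk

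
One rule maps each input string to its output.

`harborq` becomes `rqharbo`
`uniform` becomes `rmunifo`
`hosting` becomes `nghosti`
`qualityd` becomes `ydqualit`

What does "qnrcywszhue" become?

ueqnrcywszh

The rule is to move the last 2 characters to the front (rotate right by 2).
Doing the same to "qnrcywszhue": "ueqnrcywszh".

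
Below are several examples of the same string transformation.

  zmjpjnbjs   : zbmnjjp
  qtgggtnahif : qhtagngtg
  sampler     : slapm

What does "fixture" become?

fuitx

What's happening: delete the last 2 characters, then take characters alternately from the front and the back (1st, last, 2nd, 2nd-last, ...).
Doing the same to "fixture": "fuitx".
(Check on "qtgggtnahif": → "qtgggtnah" → "qhtagngtg" ✓)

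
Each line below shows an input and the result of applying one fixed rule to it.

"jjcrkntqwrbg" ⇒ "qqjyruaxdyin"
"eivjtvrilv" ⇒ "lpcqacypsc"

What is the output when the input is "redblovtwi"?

Rule — shift every letter 7 places forward in the alphabet (wrapping around).
Applying that to "redblovtwi" gives "ylkisvcadp".

ylkisvcadp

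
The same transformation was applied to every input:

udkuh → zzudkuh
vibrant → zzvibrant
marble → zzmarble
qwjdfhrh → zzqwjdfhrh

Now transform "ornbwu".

zzornbwu

Rule — prepend "zz".
For "ornbwu" the result is "zzornbwu".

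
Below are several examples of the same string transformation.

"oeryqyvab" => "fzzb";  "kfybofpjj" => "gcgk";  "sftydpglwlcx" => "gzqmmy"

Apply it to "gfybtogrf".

gcps

What's happening: shift every letter 1 place forward in the alphabet (wrapping around), then keep every other character starting from the second (positions 2nd, 4th, 6th, ...).
"gfybtogrf" → "hgzcuphsg" → "gcps".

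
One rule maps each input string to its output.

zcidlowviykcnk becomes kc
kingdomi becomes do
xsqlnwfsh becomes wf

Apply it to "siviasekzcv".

The rule is to move the last 2 characters to the front (rotate right by 2), then keep only the last 2 characters.
Applying both steps to "siviasekzcv": "cvsiviasekz", then "kz".

kz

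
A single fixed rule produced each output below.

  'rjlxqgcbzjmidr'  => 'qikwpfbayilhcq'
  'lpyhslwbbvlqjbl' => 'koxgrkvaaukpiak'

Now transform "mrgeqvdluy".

Rule — shift every letter 1 place backward in the alphabet (wrapping around).
On "mrgeqvdluy" that produces "lqfdpucktx".

lqfdpucktx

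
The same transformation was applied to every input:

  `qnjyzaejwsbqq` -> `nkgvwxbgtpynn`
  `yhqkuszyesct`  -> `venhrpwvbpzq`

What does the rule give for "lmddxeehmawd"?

Rule — shift every letter 3 places backward in the alphabet (wrapping around).
On "lmddxeehmawd" that produces "ijaaubbejxta".

ijaaubbejxta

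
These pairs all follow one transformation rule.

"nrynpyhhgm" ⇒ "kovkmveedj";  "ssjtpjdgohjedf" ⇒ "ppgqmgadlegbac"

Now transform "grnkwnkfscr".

dokhtkhcpzo

What's happening: shift every letter 3 places backward in the alphabet (wrapping around).
Doing the same to "grnkwnkfscr": "dokhtkhcpzo".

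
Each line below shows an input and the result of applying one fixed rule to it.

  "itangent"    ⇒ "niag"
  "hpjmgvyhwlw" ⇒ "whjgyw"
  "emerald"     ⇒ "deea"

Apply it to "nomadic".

The rule is to keep every other character starting from the first (positions 1st, 3rd, 5th, ...), then move the last character to the front.
Starting from "nomadic": after the first operation, "nmdc"; after the second, "cnmd".

cnmd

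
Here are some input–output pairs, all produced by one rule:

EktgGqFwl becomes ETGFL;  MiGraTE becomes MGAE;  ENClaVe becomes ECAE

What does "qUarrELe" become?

QARL

In each case the input is transformed by: keep every other character starting from the first (positions 1st, 3rd, 5th, ...), then convert every letter to uppercase.
"qUarrELe" → "qarL" → "QARL".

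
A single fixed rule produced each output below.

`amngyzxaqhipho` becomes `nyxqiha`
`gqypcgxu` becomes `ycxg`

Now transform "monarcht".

The rule is to move the first 2 characters to the end (rotate left by 2), then keep every other character starting from the first (positions 1st, 3rd, 5th, ...).
"monarcht" → "narchtmo" → "nrhm".

nrhm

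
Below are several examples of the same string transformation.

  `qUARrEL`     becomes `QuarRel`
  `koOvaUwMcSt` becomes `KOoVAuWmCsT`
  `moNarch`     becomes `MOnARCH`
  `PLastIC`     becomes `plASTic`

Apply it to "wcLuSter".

WClUsTER

Each output is the input with this applied: flip the case of every letter.
So "wcLuSter" becomes "WClUsTER".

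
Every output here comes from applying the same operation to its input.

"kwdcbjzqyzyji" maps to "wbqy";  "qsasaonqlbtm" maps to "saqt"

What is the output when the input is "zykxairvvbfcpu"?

The transformation: keep one character in every 3, starting at position 2 (positions 2nd, 5th, 8th, ...).
On "zykxairvvbfcpu" that produces "yavfu".

yavfu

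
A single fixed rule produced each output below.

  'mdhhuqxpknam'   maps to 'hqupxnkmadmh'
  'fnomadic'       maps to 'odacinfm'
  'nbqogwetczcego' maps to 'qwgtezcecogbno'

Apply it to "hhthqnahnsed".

The rule is to swap each adjacent pair of characters (1↔2, 3↔4, ...), then move the first 3 characters to the end (rotate left by 3).
Applying both steps to "hhthqnahnsed": "hhhtnqhasnde", then "tnqhasndehhh".

tnqhasndehhh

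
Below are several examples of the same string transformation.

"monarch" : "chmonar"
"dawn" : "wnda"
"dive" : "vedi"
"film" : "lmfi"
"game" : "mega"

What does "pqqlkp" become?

The rule is to move the last 2 characters to the front (rotate right by 2).
For "pqqlkp" the result is "kppqql".

kppqql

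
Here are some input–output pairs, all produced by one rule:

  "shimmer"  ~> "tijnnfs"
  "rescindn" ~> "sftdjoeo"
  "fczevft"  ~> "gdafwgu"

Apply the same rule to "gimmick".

Looking at the pairs, the operation is to shift every letter 1 place forward in the alphabet (wrapping around).
"gimmick" → "hjnnjdl".

hjnnjdl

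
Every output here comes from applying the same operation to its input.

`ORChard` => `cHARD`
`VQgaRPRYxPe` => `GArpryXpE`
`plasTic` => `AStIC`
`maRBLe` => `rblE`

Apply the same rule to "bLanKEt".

ANkeT

The transformation: flip the case of every letter, then delete the first 2 characters.
Working it through for "bLanKEt": intermediate "BlANkeT", final "ANkeT".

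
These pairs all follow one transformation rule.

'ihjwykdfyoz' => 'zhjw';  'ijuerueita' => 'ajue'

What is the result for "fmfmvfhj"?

Rule — swap the first and last characters, then keep only the first 4 characters.
Applying both steps to "fmfmvfhj": "jmfmvfhf", then "jmfm".

jmfm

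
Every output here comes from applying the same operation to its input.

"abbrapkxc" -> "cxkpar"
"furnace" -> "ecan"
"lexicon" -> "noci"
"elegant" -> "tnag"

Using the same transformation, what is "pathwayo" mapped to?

The rule is to delete the first 3 characters, then reverse the string.
Starting from "pathwayo": after the first operation, "hwayo"; after the second, "oyawh".

oyawh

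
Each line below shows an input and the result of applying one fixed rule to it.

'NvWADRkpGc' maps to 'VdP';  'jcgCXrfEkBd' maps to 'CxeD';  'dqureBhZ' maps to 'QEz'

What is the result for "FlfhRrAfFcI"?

What's happening: keep one character in every 3, starting at position 2 (positions 2nd, 5th, 8th, ...), then flip the case of every letter.
Working it through for "FlfhRrAfFcI": intermediate "lRfI", final "LrFi".

LrFi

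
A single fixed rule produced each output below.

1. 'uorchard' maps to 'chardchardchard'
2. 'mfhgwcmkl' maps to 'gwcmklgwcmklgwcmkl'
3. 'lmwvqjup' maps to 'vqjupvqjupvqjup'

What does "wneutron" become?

Each output is the input with this applied: delete the first 3 characters, then write the whole string 3 times in a row.
Working it through for "wneutron": intermediate "utron", final "utronutronutron".
(Check on "lmwvqjup": → "vqjup" → "vqjupvqjupvqjup" ✓)

utronutronutron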